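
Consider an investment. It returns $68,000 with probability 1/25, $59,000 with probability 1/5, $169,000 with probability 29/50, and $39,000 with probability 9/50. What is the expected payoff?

EV = 1/25 × 68000 + 1/5 × 59000 + 29/50 × 169000 + 9/50 × 39000 = 2720 + 11800 + 98020 + 7020 = 119560

$119,560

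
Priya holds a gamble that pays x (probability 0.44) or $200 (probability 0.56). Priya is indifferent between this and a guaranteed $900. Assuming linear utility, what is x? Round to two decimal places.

x = $1,790.91

0.44·x + 0.56·200 = 900
0.44·x = 900 − 112 = 788
x = 788 / 0.44 = 1790.9091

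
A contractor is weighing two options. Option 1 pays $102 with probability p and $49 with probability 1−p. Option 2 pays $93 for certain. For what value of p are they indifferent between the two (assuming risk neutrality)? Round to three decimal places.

p = 0.830

p·102 + (1−p)·49 = 93
53p + 49 = 93
p = (93 − 49) / 53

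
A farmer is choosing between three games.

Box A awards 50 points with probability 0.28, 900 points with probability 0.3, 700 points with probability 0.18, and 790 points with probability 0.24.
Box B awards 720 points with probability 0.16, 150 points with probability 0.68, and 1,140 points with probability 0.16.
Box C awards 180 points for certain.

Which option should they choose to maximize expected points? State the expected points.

Box A (599.6 points)

Box A = 0.28 × 50 + 0.3 × 900 + 0.18 × 700 + 0.24 × 790 = 14 + 270 + 126 + 189.6 = 599.6
Box B = 0.16 × 720 + 0.68 × 150 + 0.16 × 1140 = 115.2 + 102 + 182.4 = 399.6
Box C: 180 (certain)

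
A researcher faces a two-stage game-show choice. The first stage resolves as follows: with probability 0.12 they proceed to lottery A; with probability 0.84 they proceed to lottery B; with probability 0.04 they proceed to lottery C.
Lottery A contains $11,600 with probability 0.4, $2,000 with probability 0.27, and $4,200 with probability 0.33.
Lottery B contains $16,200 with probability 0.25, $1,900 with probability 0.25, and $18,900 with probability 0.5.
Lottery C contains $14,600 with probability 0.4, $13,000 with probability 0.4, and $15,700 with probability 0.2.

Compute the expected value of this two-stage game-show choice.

$13,094.12

EV(A) = 0.4 × 11600 + 0.27 × 2000 + 0.33 × 4200 = 4640 + 540 + 1386 = 6566
EV(B) = 0.25 × 16200 + 0.25 × 1900 + 0.5 × 18900 = 4050 + 475 + 9450 = 13975
EV(C) = 0.4 × 14600 + 0.4 × 13000 + 0.2 × 15700 = 5840 + 5200 + 3140 = 14180
Overall = 0.12 × 6566 + 0.84 × 13975 + 0.04 × 14180 = 787.92 + 11739 + 567.2 = 13094.12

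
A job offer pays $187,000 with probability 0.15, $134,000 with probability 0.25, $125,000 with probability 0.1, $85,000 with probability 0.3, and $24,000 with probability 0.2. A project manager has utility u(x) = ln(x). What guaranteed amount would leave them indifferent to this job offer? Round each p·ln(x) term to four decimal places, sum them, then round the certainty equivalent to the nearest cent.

E[u] = 0.15·ln(187000) + 0.25·ln(134000) + 0.1·ln(125000) + 0.3·ln(85000) + 0.2·ln(24000) = 1.8208 + 2.9514 + 1.1736 + 3.4051 + 2.0172 = 11.3681
CE = e^11.3681 ≈ 86517.33

$86,517.33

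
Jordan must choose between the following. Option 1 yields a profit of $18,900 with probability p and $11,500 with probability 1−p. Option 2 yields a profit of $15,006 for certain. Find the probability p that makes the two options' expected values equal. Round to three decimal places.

p = 0.474

p·18900 + (1−p)·11500 = 15006
7400p + 11500 = 15006
p = (15006 − 11500) / 7400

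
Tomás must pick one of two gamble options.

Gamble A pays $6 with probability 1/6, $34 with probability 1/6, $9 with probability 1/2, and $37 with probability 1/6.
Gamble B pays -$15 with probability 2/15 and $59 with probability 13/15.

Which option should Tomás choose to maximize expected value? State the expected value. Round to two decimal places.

Gamble A = 1/6 × 6 + 1/6 × 34 + 1/2 × 9 + 1/6 × 37 = 1 + 5.6667 + 4.5 + 6.1667 = 17.3333
Gamble B = 2/15 × (-15) + 13/15 × 59 = -2 + 51.1333 = 49.1333

Gamble B ($49.13)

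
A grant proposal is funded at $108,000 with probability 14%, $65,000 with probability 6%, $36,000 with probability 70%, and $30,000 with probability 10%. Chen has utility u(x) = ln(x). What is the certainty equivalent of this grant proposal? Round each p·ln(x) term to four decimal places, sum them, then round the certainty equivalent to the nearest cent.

E[u] = 0.14·ln(108000) + 0.06·ln(65000) + 0.7·ln(36000) + 0.1·ln(30000) = 1.6226 + 0.6649 + 7.3439 + 1.0309 = 10.6623
CE = e^10.6623 ≈ 42714.77

$42,714.77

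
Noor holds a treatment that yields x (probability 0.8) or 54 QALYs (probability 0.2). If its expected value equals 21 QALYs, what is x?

x = 12.75 QALYs

0.8·x + 0.2·54 = 21
0.8·x = 21 − 10.8 = 10.2
x = 10.2 / 0.8 = 12.75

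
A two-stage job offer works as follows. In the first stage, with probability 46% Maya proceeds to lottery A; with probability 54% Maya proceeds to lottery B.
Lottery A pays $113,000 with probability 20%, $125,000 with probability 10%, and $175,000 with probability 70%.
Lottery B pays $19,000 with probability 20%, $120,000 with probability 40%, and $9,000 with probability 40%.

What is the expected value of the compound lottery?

EV(A) = 0.2 × 113000 + 0.1 × 125000 + 0.7 × 175000 = 22600 + 12500 + 122500 = 157600
EV(B) = 0.2 × 19000 + 0.4 × 120000 + 0.4 × 9000 = 3800 + 48000 + 3600 = 55400
Overall = 0.46 × 157600 + 0.54 × 55400 = 72496 + 29916 = 102412

$102,412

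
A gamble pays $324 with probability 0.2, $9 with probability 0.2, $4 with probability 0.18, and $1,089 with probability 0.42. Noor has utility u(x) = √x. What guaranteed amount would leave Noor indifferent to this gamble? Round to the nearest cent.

E[u] = 0.2·√324 + 0.2·√9 + 0.18·√4 + 0.42·√1089 = 0.2·18 + 0.2·3 + 0.18·2 + 0.42·33 = 18.42
CE = (18.42)² = 339.2964

$339.30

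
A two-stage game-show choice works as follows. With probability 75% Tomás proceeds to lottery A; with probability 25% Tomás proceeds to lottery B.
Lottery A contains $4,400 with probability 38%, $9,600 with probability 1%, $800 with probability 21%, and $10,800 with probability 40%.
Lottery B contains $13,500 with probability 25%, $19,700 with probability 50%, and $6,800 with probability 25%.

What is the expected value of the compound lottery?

EV(A) = 0.38 × 4400 + 0.01 × 9600 + 0.21 × 800 + 0.4 × 10800 = 1672 + 96 + 168 + 4320 = 6256
EV(B) = 0.25 × 13500 + 0.5 × 19700 + 0.25 × 6800 = 3375 + 9850 + 1700 = 14925
Overall = 0.75 × 6256 + 0.25 × 14925 = 4692 + 3731.25 = 8423.25

$8,423.25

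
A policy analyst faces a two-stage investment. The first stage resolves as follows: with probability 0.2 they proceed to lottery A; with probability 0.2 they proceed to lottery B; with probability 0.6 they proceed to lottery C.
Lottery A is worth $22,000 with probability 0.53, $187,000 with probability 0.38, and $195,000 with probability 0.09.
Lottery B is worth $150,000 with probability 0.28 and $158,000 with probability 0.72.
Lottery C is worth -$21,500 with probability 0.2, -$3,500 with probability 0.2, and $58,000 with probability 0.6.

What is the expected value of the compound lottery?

$69,086

EV(A) = 0.53 × 22000 + 0.38 × 187000 + 0.09 × 195000 = 11660 + 71060 + 17550 = 100270
EV(B) = 0.28 × 150000 + 0.72 × 158000 = 42000 + 113760 = 155760
EV(C) = 0.2 × (-21500) + 0.2 × (-3500) + 0.6 × 58000 = -4300 − 700 + 34800 = 29800
Overall = 0.2 × 100270 + 0.2 × 155760 + 0.6 × 29800 = 20054 + 31152 + 17880 = 69086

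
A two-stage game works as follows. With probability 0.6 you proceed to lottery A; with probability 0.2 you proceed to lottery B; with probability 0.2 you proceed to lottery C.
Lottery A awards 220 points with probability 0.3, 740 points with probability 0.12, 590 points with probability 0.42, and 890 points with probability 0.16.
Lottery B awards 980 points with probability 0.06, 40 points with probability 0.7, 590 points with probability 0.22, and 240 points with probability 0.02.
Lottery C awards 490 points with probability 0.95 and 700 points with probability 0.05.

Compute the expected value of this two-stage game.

EV(A) = 0.3 × 220 + 0.12 × 740 + 0.42 × 590 + 0.16 × 890 = 66 + 88.8 + 247.8 + 142.4 = 545
EV(B) = 0.06 × 980 + 0.7 × 40 + 0.22 × 590 + 0.02 × 240 = 58.8 + 28 + 129.8 + 4.8 = 221.4
EV(C) = 0.95 × 490 + 0.05 × 700 = 465.5 + 35 = 500.5
Overall = 0.6 × 545 + 0.2 × 221.4 + 0.2 × 500.5 = 327 + 44.28 + 100.1 = 471.38

471.38 points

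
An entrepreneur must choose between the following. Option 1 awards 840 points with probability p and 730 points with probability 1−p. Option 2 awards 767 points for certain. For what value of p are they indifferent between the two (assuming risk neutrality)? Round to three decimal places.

p = 0.336

p·840 + (1−p)·730 = 767
110p + 730 = 767
p = (767 − 730) / 110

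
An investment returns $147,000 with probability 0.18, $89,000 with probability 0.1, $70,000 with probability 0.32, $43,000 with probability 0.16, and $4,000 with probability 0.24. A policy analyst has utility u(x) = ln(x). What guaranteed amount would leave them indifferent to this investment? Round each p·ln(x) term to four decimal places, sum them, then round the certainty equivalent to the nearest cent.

E[u] = 0.18·ln(147000) + 0.1·ln(89000) + 0.32·ln(70000) + 0.16·ln(43000) + 0.24·ln(4000) = 2.1417 + 1.1396 + 3.5700 + 1.7070 + 1.9906 = 10.5489
CE = e^10.5489 ≈ 38135.47

$38,135.47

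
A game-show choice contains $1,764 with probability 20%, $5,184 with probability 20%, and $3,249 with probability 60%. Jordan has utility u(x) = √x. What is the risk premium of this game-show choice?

$90

E[u] = 0.2·√1764 + 0.2·√5184 + 0.6·√3249 = 0.2·42 + 0.2·72 + 0.6·57 = 57
CE = (57)² = 3249
Risk premium = EV − CE = 3339 − 3249 = 90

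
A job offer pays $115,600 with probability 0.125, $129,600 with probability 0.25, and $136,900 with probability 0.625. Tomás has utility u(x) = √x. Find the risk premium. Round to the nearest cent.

E[u] = 0.125·√115600 + 0.25·√129600 + 0.625·√136900 = 0.125·340 + 0.25·360 + 0.625·370 = 363.75
CE = (363.75)² = 132314.0625
Risk premium = EV − CE = 132412.5 − 132314.0625 = 98.4375

$98.44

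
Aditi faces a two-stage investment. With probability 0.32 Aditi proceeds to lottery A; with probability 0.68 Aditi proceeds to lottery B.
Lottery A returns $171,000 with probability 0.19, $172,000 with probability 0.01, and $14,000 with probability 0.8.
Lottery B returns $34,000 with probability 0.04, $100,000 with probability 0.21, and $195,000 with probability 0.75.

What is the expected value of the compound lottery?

EV(A) = 0.19 × 171000 + 0.01 × 172000 + 0.8 × 14000 = 32490 + 1720 + 11200 = 45410
EV(B) = 0.04 × 34000 + 0.21 × 100000 + 0.75 × 195000 = 1360 + 21000 + 146250 = 168610
Overall = 0.32 × 45410 + 0.68 × 168610 = 14531.2 + 114654.8 = 129186

$129,186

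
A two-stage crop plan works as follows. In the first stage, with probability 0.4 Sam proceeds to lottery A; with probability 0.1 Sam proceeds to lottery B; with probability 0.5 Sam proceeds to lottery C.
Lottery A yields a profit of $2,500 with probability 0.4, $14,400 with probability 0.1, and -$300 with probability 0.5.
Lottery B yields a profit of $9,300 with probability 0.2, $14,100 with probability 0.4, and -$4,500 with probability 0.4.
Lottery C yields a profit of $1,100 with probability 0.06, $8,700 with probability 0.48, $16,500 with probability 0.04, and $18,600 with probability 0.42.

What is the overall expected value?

EV(A) = 0.4 × 2500 + 0.1 × 14400 + 0.5 × (-300) = 1000 + 1440 − 150 = 2290
EV(B) = 0.2 × 9300 + 0.4 × 14100 + 0.4 × (-4500) = 1860 + 5640 − 1800 = 5700
EV(C) = 0.06 × 1100 + 0.48 × 8700 + 0.04 × 16500 + 0.42 × 18600 = 66 + 4176 + 660 + 7812 = 12714
Overall = 0.4 × 2290 + 0.1 × 5700 + 0.5 × 12714 = 916 + 570 + 6357 = 7843

$7,843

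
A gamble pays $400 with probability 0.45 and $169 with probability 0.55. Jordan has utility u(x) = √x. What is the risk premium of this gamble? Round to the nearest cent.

E[u] = 0.45·√400 + 0.55·√169 = 0.45·20 + 0.55·13 = 16.15
CE = (16.15)² = 260.8225
Risk premium = EV − CE = 272.95 − 260.8225 = 12.1275

$12.13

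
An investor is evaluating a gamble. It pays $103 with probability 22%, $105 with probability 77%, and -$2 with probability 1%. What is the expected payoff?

EV = 0.22 × 103 + 0.77 × 105 + 0.01 × (-2) = 22.66 + 80.85 − 0.02 = 103.49

$103.49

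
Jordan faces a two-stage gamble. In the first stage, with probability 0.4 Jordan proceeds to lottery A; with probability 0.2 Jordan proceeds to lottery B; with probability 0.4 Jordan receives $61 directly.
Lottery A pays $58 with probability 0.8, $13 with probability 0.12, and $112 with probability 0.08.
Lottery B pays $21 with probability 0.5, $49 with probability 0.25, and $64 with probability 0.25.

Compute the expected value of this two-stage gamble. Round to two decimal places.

EV(A) = 0.8 × 58 + 0.12 × 13 + 0.08 × 112 = 46.4 + 1.56 + 8.96 = 56.92
EV(B) = 0.5 × 21 + 0.25 × 49 + 0.25 × 64 = 10.5 + 12.25 + 16 = 38.75
Branch C: 61 (certain)
Overall = 0.4 × 56.92 + 0.2 × 38.75 + 0.4 × 61 = 22.768 + 7.75 + 24.4 = 54.918

$54.92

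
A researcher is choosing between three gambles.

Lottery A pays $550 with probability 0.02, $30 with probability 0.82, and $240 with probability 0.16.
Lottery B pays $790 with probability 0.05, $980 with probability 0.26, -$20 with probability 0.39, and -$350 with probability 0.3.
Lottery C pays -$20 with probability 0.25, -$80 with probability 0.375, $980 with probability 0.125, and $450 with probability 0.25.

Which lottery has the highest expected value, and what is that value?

Lottery C ($200)

Lottery A = 0.02 × 550 + 0.82 × 30 + 0.16 × 240 = 11 + 24.6 + 38.4 = 74
Lottery B = 0.05 × 790 + 0.26 × 980 + 0.39 × (-20) + 0.3 × (-350) = 39.5 + 254.8 − 7.8 − 105 = 181.5
Lottery C = 0.25 × (-20) + 0.375 × (-80) + 0.125 × 980 + 0.25 × 450 = -5 − 30 + 122.5 + 112.5 = 200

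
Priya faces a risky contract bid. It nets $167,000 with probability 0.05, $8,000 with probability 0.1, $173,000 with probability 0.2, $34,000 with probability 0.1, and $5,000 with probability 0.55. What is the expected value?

$49,900

EV = 0.05 × 167000 + 0.1 × 8000 + 0.2 × 173000 + 0.1 × 34000 + 0.55 × 5000 = 8350 + 800 + 34600 + 3400 + 2750 = 49900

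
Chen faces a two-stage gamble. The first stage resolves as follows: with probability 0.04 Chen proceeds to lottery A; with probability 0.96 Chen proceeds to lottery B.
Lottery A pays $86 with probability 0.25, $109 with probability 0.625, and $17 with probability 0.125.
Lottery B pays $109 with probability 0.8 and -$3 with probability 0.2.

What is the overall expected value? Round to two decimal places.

$86.81

EV(A) = 0.25 × 86 + 0.625 × 109 + 0.125 × 17 = 21.5 + 68.125 + 2.125 = 91.75
EV(B) = 0.8 × 109 + 0.2 × (-3) = 87.2 − 0.6 = 86.6
Overall = 0.04 × 91.75 + 0.96 × 86.6 = 3.67 + 83.136 = 86.806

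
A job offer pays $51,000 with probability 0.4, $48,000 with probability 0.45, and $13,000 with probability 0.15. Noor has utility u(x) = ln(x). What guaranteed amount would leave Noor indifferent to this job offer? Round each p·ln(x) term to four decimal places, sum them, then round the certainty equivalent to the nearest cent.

E[u] = 0.4·ln(51000) + 0.45·ln(48000) + 0.15·ln(13000) = 4.3358 + 4.8505 + 1.4209 = 10.6072
CE = e^10.6072 ≈ 40424.85

$40,424.85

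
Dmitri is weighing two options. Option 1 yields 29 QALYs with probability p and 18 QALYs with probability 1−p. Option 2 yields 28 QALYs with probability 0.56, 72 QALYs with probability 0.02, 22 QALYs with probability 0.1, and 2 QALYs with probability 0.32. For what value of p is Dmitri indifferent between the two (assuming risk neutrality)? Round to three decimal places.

EV(Option 2) = 0.56 × 28 + 0.02 × 72 + 0.1 × 22 + 0.32 × 2 = 15.68 + 1.44 + 2.2 + 0.64 = 19.96
p·29 + (1−p)·18 = 19.96
11p + 18 = 19.96
p = (19.96 − 18) / 11

p = 0.178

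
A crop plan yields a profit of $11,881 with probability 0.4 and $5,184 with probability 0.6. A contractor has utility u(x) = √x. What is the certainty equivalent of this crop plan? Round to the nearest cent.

$7,534.24

E[u] = 0.4·√11881 + 0.6·√5184 = 0.4·109 + 0.6·72 = 86.8
CE = (86.8)² = 7534.24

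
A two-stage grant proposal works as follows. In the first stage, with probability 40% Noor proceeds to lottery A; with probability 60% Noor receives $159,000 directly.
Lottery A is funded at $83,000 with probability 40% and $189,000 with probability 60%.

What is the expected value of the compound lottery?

$154,040

EV(A) = 0.4 × 83000 + 0.6 × 189000 = 33200 + 113400 = 146600
Branch B: 159000 (certain)
Overall = 0.4 × 146600 + 0.6 × 159000 = 58640 + 95400 = 154040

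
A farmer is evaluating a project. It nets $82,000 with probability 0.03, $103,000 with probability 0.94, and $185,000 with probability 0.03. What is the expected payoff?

$104,830

EV = 0.03 × 82000 + 0.94 × 103000 + 0.03 × 185000 = 2460 + 96820 + 5550 = 104830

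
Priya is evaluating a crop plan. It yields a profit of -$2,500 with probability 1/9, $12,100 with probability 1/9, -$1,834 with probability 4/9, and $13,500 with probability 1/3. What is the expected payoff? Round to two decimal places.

EV = 1/9 × (-2500) + 1/9 × 12100 + 4/9 × (-1834) + 1/3 × 13500 = -277.7778 + 1344.4444 − 815.1111 + 4500 = 4751.5556

$4,751.56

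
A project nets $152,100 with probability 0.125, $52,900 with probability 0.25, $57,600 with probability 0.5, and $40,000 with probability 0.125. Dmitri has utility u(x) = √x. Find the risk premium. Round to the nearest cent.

$2,910.94

E[u] = 0.125·√152100 + 0.25·√52900 + 0.5·√57600 + 0.125·√40000 = 0.125·390 + 0.25·230 + 0.5·240 + 0.125·200 = 251.25
CE = (251.25)² = 63126.5625
Risk premium = EV − CE = 66037.5 − 63126.5625 = 2910.9375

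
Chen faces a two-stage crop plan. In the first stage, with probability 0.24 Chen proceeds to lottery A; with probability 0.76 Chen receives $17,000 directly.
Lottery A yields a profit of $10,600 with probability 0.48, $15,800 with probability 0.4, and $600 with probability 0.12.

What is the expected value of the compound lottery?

$15,675.20

EV(A) = 0.48 × 10600 + 0.4 × 15800 + 0.12 × 600 = 5088 + 6320 + 72 = 11480
Branch B: 17000 (certain)
Overall = 0.24 × 11480 + 0.76 × 17000 = 2755.2 + 12920 = 15675.2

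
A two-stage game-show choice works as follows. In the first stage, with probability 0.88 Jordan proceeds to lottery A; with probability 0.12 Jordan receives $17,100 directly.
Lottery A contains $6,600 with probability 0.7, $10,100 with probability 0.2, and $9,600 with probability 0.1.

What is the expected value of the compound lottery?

$8,740

EV(A) = 0.7 × 6600 + 0.2 × 10100 + 0.1 × 9600 = 4620 + 2020 + 960 = 7600
Branch B: 17100 (certain)
Overall = 0.88 × 7600 + 0.12 × 17100 = 6688 + 2052 = 8740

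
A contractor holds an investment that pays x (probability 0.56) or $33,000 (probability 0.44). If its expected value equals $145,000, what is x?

0.56·x + 0.44·33000 = 145000
0.56·x = 145000 − 14520 = 130480
x = 130480 / 0.56 = 233000

x = $233,000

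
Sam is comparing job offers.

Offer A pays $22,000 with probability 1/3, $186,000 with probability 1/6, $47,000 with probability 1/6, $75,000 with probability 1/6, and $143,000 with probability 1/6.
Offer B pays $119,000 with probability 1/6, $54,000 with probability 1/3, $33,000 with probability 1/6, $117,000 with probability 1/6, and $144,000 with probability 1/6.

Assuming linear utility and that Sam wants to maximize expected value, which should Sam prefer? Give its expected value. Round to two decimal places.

Offer A = 1/3 × 22000 + 1/6 × 186000 + 1/6 × 47000 + 1/6 × 75000 + 1/6 × 143000 = 7333.3333 + 31000 + 7833.3333 + 12500 + 23833.3333 = 82500
Offer B = 1/6 × 119000 + 1/3 × 54000 + 1/6 × 33000 + 1/6 × 117000 + 1/6 × 144000 = 19833.3333 + 18000 + 5500 + 19500 + 24000 = 86833.3333

Offer B ($86,833.33)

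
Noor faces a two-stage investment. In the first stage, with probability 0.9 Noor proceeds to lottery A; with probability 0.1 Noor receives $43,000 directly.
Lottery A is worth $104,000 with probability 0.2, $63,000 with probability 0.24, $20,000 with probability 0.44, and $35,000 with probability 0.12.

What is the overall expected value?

EV(A) = 0.2 × 104000 + 0.24 × 63000 + 0.44 × 20000 + 0.12 × 35000 = 20800 + 15120 + 8800 + 4200 = 48920
Branch B: 43000 (certain)
Overall = 0.9 × 48920 + 0.1 × 43000 = 44028 + 4300 = 48328

$48,328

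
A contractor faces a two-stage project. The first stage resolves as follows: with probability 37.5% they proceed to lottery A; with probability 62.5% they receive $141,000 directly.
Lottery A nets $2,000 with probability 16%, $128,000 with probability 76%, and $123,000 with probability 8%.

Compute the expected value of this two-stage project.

$128,415

EV(A) = 0.16 × 2000 + 0.76 × 128000 + 0.08 × 123000 = 320 + 97280 + 9840 = 107440
Branch B: 141000 (certain)
Overall = 0.375 × 107440 + 0.625 × 141000 = 40290 + 88125 = 128415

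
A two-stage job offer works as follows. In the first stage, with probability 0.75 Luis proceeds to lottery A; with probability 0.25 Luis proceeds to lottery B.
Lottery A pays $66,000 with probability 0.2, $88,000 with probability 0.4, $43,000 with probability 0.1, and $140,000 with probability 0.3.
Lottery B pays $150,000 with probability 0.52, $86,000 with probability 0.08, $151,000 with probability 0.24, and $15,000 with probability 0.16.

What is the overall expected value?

EV(A) = 0.2 × 66000 + 0.4 × 88000 + 0.1 × 43000 + 0.3 × 140000 = 13200 + 35200 + 4300 + 42000 = 94700
EV(B) = 0.52 × 150000 + 0.08 × 86000 + 0.24 × 151000 + 0.16 × 15000 = 78000 + 6880 + 36240 + 2400 = 123520
Overall = 0.75 × 94700 + 0.25 × 123520 = 71025 + 30880 = 101905

$101,905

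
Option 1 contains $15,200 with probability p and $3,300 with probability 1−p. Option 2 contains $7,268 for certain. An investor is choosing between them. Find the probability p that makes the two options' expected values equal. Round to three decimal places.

p·15200 + (1−p)·3300 = 7268
11900p + 3300 = 7268
p = (7268 − 3300) / 11900

p = 0.333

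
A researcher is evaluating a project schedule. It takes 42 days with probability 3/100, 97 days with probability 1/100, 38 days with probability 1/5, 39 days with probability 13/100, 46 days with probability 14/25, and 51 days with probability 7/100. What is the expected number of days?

EV = 3/100 × 42 + 1/100 × 97 + 1/5 × 38 + 13/100 × 39 + 14/25 × 46 + 7/100 × 51 = 1.26 + 0.97 + 7.6 + 5.07 + 25.76 + 3.57 = 44.23

44.23 days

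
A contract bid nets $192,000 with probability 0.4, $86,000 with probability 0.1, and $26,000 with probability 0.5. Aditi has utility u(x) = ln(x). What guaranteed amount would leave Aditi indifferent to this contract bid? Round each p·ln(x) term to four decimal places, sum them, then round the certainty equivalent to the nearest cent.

$65,199.04

E[u] = 0.4·ln(192000) + 0.1·ln(86000) + 0.5·ln(26000) = 4.8661 + 1.1362 + 5.0829 = 11.0852
CE = e^11.0852 ≈ 65199.04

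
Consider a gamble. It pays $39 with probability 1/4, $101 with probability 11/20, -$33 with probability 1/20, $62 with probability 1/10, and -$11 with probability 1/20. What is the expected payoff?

$69.30

EV = 1/4 × 39 + 11/20 × 101 + 1/20 × (-33) + 1/10 × 62 + 1/20 × (-11) = 9.75 + 55.55 − 1.65 + 6.2 − 0.55 = 69.3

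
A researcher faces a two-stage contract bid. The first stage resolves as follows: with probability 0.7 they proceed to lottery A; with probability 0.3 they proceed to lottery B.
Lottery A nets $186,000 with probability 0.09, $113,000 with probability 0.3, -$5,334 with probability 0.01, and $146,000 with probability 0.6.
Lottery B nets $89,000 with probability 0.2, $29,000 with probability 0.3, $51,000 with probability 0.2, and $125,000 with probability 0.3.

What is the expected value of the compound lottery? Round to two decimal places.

EV(A) = 0.09 × 186000 + 0.3 × 113000 + 0.01 × (-5334) + 0.6 × 146000 = 16740 + 33900 − 53.34 + 87600 = 138186.66
EV(B) = 0.2 × 89000 + 0.3 × 29000 + 0.2 × 51000 + 0.3 × 125000 = 17800 + 8700 + 10200 + 37500 = 74200
Overall = 0.7 × 138186.66 + 0.3 × 74200 = 96730.662 + 22260 = 118990.662

$118,990.66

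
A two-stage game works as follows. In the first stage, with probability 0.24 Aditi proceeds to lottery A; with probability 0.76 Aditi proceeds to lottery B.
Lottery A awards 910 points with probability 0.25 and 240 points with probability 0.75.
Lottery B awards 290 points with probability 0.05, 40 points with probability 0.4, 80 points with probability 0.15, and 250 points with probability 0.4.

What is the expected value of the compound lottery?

EV(A) = 0.25 × 910 + 0.75 × 240 = 227.5 + 180 = 407.5
EV(B) = 0.05 × 290 + 0.4 × 40 + 0.15 × 80 + 0.4 × 250 = 14.5 + 16 + 12 + 100 = 142.5
Overall = 0.24 × 407.5 + 0.76 × 142.5 = 97.8 + 108.3 = 206.1

206.1 points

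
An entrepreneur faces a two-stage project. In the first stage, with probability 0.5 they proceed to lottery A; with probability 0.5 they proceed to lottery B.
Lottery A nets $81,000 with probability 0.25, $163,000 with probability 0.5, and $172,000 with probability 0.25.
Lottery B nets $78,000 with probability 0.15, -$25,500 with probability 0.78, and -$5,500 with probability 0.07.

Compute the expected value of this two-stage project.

EV(A) = 0.25 × 81000 + 0.5 × 163000 + 0.25 × 172000 = 20250 + 81500 + 43000 = 144750
EV(B) = 0.15 × 78000 + 0.78 × (-25500) + 0.07 × (-5500) = 11700 − 19890 − 385 = -8575
Overall = 0.5 × 144750 + 0.5 × (-8575) = 72375 − 4287.5 = 68087.5

$68,087.50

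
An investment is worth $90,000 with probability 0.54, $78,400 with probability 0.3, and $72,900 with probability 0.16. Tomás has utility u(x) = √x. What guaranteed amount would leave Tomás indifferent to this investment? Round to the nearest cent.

E[u] = 0.54·√90000 + 0.3·√78400 + 0.16·√72900 = 0.54·300 + 0.3·280 + 0.16·270 = 289.2
CE = (289.2)² = 83636.64

$83,636.64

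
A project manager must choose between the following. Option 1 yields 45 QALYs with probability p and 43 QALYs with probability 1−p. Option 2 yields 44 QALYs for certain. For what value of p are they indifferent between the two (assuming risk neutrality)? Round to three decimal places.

p·45 + (1−p)·43 = 44
2p + 43 = 44
p = (44 − 43) / 2

p = 0.500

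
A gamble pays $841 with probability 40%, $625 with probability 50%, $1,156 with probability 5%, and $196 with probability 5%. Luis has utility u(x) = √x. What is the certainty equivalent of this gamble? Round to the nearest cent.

$702.25

E[u] = 0.4·√841 + 0.5·√625 + 0.05·√1156 + 0.05·√196 = 0.4·29 + 0.5·25 + 0.05·34 + 0.05·14 = 26.5
CE = (26.5)² = 702.25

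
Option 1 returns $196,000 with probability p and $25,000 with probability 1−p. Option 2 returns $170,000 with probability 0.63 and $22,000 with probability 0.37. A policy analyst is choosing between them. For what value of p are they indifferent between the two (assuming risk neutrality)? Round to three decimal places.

EV(Option 2) = 0.63 × 170000 + 0.37 × 22000 = 107100 + 8140 = 115240
p·196000 + (1−p)·25000 = 115240
171000p + 25000 = 115240
p = (115240 − 25000) / 171000

p = 0.528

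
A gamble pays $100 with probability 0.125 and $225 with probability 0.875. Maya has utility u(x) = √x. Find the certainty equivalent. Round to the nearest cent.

E[u] = 0.125·√100 + 0.875·√225 = 0.125·10 + 0.875·15 = 14.375
CE = (14.375)² = 206.640625

$206.64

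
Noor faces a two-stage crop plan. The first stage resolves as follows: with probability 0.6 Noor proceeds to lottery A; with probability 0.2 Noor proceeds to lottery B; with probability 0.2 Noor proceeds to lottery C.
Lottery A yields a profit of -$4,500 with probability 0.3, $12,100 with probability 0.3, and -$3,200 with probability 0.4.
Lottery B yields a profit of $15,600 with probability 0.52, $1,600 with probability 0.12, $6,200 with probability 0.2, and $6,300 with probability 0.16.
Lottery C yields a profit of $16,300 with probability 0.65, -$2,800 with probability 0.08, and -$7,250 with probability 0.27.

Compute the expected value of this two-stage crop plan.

$4,393.10

EV(A) = 0.3 × (-4500) + 0.3 × 12100 + 0.4 × (-3200) = -1350 + 3630 − 1280 = 1000
EV(B) = 0.52 × 15600 + 0.12 × 1600 + 0.2 × 6200 + 0.16 × 6300 = 8112 + 192 + 1240 + 1008 = 10552
EV(C) = 0.65 × 16300 + 0.08 × (-2800) + 0.27 × (-7250) = 10595 − 224 − 1957.5 = 8413.5
Overall = 0.6 × 1000 + 0.2 × 10552 + 0.2 × 8413.5 = 600 + 2110.4 + 1682.7 = 4393.1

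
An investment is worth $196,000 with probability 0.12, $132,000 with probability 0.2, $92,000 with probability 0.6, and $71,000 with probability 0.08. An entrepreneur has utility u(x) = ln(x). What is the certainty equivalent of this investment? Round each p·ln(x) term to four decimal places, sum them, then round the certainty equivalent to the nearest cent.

E[u] = 0.12·ln(196000) + 0.2·ln(132000) + 0.6·ln(92000) + 0.08·ln(71000) = 1.4623 + 2.3581 + 6.8577 + 0.8936 = 11.5717
CE = e^11.5717 ≈ 106053.61

$106,053.61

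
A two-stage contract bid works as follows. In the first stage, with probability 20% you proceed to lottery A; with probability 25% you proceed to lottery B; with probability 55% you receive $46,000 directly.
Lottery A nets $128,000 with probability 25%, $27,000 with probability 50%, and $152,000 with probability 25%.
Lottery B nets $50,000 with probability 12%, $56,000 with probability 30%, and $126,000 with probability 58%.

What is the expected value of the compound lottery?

$65,970

EV(A) = 0.25 × 128000 + 0.5 × 27000 + 0.25 × 152000 = 32000 + 13500 + 38000 = 83500
EV(B) = 0.12 × 50000 + 0.3 × 56000 + 0.58 × 126000 = 6000 + 16800 + 73080 = 95880
Branch C: 46000 (certain)
Overall = 0.2 × 83500 + 0.25 × 95880 + 0.55 × 46000 = 16700 + 23970 + 25300 = 65970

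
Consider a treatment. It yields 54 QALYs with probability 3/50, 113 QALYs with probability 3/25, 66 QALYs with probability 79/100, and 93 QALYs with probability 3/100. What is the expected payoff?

EV = 3/50 × 54 + 3/25 × 113 + 79/100 × 66 + 3/100 × 93 = 3.24 + 13.56 + 52.14 + 2.79 = 71.73

71.73 QALYs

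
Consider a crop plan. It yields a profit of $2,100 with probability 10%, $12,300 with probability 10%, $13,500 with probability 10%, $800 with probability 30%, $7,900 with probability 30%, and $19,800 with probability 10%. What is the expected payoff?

EV = 0.1 × 2100 + 0.1 × 12300 + 0.1 × 13500 + 0.3 × 800 + 0.3 × 7900 + 0.1 × 19800 = 210 + 1230 + 1350 + 240 + 2370 + 1980 = 7380

$7,380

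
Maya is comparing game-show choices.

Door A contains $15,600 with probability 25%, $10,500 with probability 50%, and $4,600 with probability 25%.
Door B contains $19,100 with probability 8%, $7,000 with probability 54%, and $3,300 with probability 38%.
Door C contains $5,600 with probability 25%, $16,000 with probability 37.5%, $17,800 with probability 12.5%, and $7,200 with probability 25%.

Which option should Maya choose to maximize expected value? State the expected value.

Door C ($11,425)

Door A = 0.25 × 15600 + 0.5 × 10500 + 0.25 × 4600 = 3900 + 5250 + 1150 = 10300
Door B = 0.08 × 19100 + 0.54 × 7000 + 0.38 × 3300 = 1528 + 3780 + 1254 = 6562
Door C = 0.25 × 5600 + 0.375 × 16000 + 0.125 × 17800 + 0.25 × 7200 = 1400 + 6000 + 2225 + 1800 = 11425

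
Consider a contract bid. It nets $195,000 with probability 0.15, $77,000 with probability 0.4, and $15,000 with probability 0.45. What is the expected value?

EV = 0.15 × 195000 + 0.4 × 77000 + 0.45 × 15000 = 29250 + 30800 + 6750 = 66800

$66,800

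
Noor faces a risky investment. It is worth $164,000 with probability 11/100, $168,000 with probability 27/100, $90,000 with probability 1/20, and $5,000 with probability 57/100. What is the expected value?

EV = 11/100 × 164000 + 27/100 × 168000 + 1/20 × 90000 + 57/100 × 5000 = 18040 + 45360 + 4500 + 2850 = 70750

$70,750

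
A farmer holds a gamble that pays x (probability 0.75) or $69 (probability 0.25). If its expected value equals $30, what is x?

x = $17

0.75·x + 0.25·69 = 30
0.75·x = 30 − 17.25 = 12.75
x = 12.75 / 0.75 = 17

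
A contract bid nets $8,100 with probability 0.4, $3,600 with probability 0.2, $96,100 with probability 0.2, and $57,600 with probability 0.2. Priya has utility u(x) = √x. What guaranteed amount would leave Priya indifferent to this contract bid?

E[u] = 0.4·√8100 + 0.2·√3600 + 0.2·√96100 + 0.2·√57600 = 0.4·90 + 0.2·60 + 0.2·310 + 0.2·240 = 158
CE = (158)² = 24964

$24,964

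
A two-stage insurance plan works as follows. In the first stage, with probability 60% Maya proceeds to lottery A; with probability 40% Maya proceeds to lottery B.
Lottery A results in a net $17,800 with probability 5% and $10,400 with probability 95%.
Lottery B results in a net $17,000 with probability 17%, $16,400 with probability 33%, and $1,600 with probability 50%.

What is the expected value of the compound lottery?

$10,102.80

EV(A) = 0.05 × 17800 + 0.95 × 10400 = 890 + 9880 = 10770
EV(B) = 0.17 × 17000 + 0.33 × 16400 + 0.5 × 1600 = 2890 + 5412 + 800 = 9102
Overall = 0.6 × 10770 + 0.4 × 9102 = 6462 + 3640.8 = 10102.8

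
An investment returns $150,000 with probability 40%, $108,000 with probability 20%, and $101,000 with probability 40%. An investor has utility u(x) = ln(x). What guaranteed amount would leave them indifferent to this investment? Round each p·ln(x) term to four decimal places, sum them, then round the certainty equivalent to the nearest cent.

$119,922.38

E[u] = 0.4·ln(150000) + 0.2·ln(108000) + 0.4·ln(101000) = 4.7674 + 2.3180 + 4.6092 = 11.6946
CE = e^11.6946 ≈ 119922.38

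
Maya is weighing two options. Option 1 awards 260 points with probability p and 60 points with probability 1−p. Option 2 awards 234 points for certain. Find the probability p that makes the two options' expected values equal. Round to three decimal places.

p·260 + (1−p)·60 = 234
200p + 60 = 234
p = (234 − 60) / 200

p = 0.870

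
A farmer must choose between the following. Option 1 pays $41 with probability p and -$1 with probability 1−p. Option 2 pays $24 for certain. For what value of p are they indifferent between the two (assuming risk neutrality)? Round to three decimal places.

p·41 + (1−p)·(-1) = 24
42p − 1 = 24
p = (24 + 1) / 42

p = 0.595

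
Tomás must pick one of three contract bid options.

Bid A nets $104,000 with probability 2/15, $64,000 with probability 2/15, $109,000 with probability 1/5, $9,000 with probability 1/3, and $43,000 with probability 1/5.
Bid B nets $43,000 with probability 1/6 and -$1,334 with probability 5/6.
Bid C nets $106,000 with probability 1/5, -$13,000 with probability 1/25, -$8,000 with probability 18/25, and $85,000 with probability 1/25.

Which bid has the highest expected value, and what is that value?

Bid A ($55,800)

Bid A = 2/15 × 104000 + 2/15 × 64000 + 1/5 × 109000 + 1/3 × 9000 + 1/5 × 43000 = 13866.6667 + 8533.3333 + 21800 + 3000 + 8600 = 55800
Bid B = 1/6 × 43000 + 5/6 × (-1334) = 7166.6667 − 1111.6667 = 6055
Bid C = 1/5 × 106000 + 1/25 × (-13000) + 18/25 × (-8000) + 1/25 × 85000 = 21200 − 520 − 5760 + 3400 = 18320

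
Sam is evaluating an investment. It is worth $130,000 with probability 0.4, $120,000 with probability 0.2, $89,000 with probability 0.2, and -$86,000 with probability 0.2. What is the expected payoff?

EV = 0.4 × 130000 + 0.2 × 120000 + 0.2 × 89000 + 0.2 × (-86000) = 52000 + 24000 + 17800 − 17200 = 76600

$76,600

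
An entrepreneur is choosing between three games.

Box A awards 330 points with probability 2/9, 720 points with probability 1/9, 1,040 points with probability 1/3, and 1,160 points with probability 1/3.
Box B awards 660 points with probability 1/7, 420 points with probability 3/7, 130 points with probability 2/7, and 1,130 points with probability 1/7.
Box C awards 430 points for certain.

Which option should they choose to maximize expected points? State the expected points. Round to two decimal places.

Box A (886.67 points)

Box A = 2/9 × 330 + 1/9 × 720 + 1/3 × 1040 + 1/3 × 1160 = 73.3333 + 80 + 346.6667 + 386.6667 = 886.6667
Box B = 1/7 × 660 + 3/7 × 420 + 2/7 × 130 + 1/7 × 1130 = 94.2857 + 180 + 37.1429 + 161.4286 = 472.8571
Box C: 430 (certain)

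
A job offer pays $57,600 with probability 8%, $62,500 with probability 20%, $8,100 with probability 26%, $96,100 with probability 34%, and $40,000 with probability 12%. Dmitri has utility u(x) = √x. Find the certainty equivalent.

E[u] = 0.08·√57600 + 0.2·√62500 + 0.26·√8100 + 0.34·√96100 + 0.12·√40000 = 0.08·240 + 0.2·250 + 0.26·90 + 0.34·310 + 0.12·200 = 222
CE = (222)² = 49284

$49,284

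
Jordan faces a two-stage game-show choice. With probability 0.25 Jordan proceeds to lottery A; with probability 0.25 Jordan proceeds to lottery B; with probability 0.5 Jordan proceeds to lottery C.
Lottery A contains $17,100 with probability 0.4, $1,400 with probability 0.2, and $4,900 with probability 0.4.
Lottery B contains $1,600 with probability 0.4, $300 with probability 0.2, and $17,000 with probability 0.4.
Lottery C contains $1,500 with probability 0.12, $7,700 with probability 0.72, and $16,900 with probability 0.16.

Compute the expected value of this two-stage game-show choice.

EV(A) = 0.4 × 17100 + 0.2 × 1400 + 0.4 × 4900 = 6840 + 280 + 1960 = 9080
EV(B) = 0.4 × 1600 + 0.2 × 300 + 0.4 × 17000 = 640 + 60 + 6800 = 7500
EV(C) = 0.12 × 1500 + 0.72 × 7700 + 0.16 × 16900 = 180 + 5544 + 2704 = 8428
Overall = 0.25 × 9080 + 0.25 × 7500 + 0.5 × 8428 = 2270 + 1875 + 4214 = 8359

$8,359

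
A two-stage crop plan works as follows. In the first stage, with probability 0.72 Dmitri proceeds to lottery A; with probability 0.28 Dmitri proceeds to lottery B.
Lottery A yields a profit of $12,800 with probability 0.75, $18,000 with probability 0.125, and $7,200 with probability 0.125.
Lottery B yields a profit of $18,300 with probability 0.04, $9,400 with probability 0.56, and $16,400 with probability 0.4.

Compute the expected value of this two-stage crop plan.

$12,695.68

EV(A) = 0.75 × 12800 + 0.125 × 18000 + 0.125 × 7200 = 9600 + 2250 + 900 = 12750
EV(B) = 0.04 × 18300 + 0.56 × 9400 + 0.4 × 16400 = 732 + 5264 + 6560 = 12556
Overall = 0.72 × 12750 + 0.28 × 12556 = 9180 + 3515.68 = 12695.68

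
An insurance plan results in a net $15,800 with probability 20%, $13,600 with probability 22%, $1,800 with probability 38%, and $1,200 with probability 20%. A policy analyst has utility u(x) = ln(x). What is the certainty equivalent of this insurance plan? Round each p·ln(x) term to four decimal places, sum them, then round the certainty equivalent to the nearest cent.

E[u] = 0.2·ln(15800) + 0.22·ln(13600) + 0.38·ln(1800) + 0.2·ln(1200) = 1.9336 + 2.0939 + 2.8483 + 1.4180 = 8.2938
CE = e^8.2938 ≈ 3999.00

$3,999.00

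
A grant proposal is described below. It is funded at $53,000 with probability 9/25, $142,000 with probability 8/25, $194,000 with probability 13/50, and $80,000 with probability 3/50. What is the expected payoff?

EV = 9/25 × 53000 + 8/25 × 142000 + 13/50 × 194000 + 3/50 × 80000 = 19080 + 45440 + 50440 + 4800 = 119760

$119,760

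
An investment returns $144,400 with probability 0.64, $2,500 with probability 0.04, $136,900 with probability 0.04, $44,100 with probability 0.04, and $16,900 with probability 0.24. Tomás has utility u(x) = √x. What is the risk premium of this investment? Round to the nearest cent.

E[u] = 0.64·√144400 + 0.04·√2500 + 0.04·√136900 + 0.04·√44100 + 0.24·√16900 = 0.64·380 + 0.04·50 + 0.04·370 + 0.04·210 + 0.24·130 = 299.6
CE = (299.6)² = 89760.16
Risk premium = EV − CE = 103812 − 89760.16 = 14051.84

$14,051.84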